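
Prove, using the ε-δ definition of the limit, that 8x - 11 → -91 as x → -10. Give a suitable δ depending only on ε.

δ = ε/8

Suppose ε > 0. We need δ > 0 so that 0 < |x + 10| < δ implies |(8x - 11) + 91| < ε.
|(8x - 11) + 91| = |8x + 80| = 8|x + 10|.
So 8|x + 10| < ε exactly when |x + 10| < ε/8.
Take δ = ε/8. If 0 < |x + 10| < δ then |(8x - 11) + 91| = 8|x + 10| < 8·(ε/8) = ε.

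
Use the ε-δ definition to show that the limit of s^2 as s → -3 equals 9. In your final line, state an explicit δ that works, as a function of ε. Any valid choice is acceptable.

δ = min(1, ε/7)

Fix ε > 0. We seek δ > 0 with 0 < |s + 3| < δ ⇒ |s^2 − 9| < ε.
Factor: s^2 − 9 = (s + 3)(s - 3), so |s^2 − 9| = |s + 3|·|s - 3|.
Restrict δ ≤ 1. Then |s + 3| < 1 gives |s| < 4, so by the triangle inequality |s - 3| ≤ 4 + 3 = 7.
Hence |s^2 − 9| ≤ 7|s + 3|, which is < ε once |s + 3| < ε/7.
Take δ = min(1, ε/7). If 0 < |s + 3| < δ then both bounds hold and |s^2 − 9| ≤ 7|s + 3| < 7·(ε/7) = ε.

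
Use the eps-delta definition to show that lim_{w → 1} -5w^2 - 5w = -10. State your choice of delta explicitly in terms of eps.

Let eps > 0 be given. We want delta > 0 such that 0 < |w − 1| < delta implies |(-5w^2 - 5w) + 10| < eps.
(-5w^2 - 5w) + 10 = -5w^2 - 5w + 10 = (w − 1)(-5w - 10).
So |(-5w^2 - 5w) + 10| = |w − 1|·|-5w - 10|.
Require delta ≤ 2. Then |w − 1| < 2 gives |w| < 3, and by the triangle inequality |-5w - 10| ≤ 5·3 + 10 = 25.
Hence |(-5w^2 - 5w) + 10| ≤ 25|w − 1| < eps provided |w − 1| < eps/25.
Take delta = min(2, eps/25). Then 0 < |w − 1| < delta gives both |w − 1| < 2 and |w − 1| < eps/25, so |(-5w^2 - 5w) + 10| < eps.

delta = min(2, eps/25)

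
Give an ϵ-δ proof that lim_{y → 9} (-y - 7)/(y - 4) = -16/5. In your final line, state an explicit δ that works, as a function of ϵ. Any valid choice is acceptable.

δ = min(5/2, (25/22)ϵ)

Fix ϵ > 0. We want δ > 0 with 0 < |y − 9| < δ ⇒ |(-y - 7)/(y - 4) + 16/5| < ϵ.
Combining over a common denominator, (-y - 7)/(y - 4) + 16/5 = [(-y - 7)·5 − (-16)·(y - 4)] / [5·(y - 4)] = 11(y − 9) / (5(y - 4)).
So |(-y - 7)/(y - 4) + 16/5| = 11|y − 9| / (5·|y − 4|).
Require δ ≤ 5/2, so |y − 4| ≥ |5| − |y − 9| > 5 − 5/2 = 5/2.
Hence |(-y - 7)/(y - 4) + 16/5| < 11|y − 9|/(5·(5/2)) = (22/25)|y − 9|, which is < ϵ once |y − 9| < (25/22)ϵ.
Take δ = min(5/2, (25/22)ϵ). Then 0 < |y − 9| < δ forces both bounds, so |(-y - 7)/(y - 4) + 16/5| < ϵ.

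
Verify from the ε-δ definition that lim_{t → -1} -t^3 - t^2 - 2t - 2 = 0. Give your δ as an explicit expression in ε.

δ = min(1, ε/6)

Let ε > 0. We want δ > 0 such that 0 < |t + 1| < δ implies |(-t^3 - t^2 - 2t - 2)| < ε.
(-t^3 - t^2 - 2t - 2) = -t^3 - t^2 - 2t - 2 = (t + 1)(-t^2 - 2).
So |(-t^3 - t^2 - 2t - 2)| = |t + 1|·|-t^2 - 2|.
Assume first that |t + 1| < 1, so |t| < 2. Then |-t^2 - 2| ≤ 2^2 + 2 = 6.
Hence |(-t^3 - t^2 - 2t - 2)| ≤ 6|t + 1| < ε provided |t + 1| < ε/6.
Take δ = min(1, ε/6). Then 0 < |t + 1| < δ gives both |t + 1| < 1 and |t + 1| < ε/6, so |(-t^3 - t^2 - 2t - 2)| < ε.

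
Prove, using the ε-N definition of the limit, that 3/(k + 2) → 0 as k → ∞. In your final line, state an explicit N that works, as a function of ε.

Let ε > 0 be given. For k ≥ 1, |3/(k + 2) − 0| = 3/(k + 2) ≤ 3/k.
We need 3/k < ε, i.e. k > 3/ε.
Take N = 3/ε. If k > N then |3/(k + 2)| ≤ 3/k < ε.

N = 3/ε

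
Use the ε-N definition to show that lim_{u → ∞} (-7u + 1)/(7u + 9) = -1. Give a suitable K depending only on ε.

K = (10/7)/ε

Fix ε > 0. We seek K > 0 such that u > K implies |(-7u + 1)/(7u + 9) + 1| < ε.
(-7u + 1)/(7u + 9) + 1 = (7(-7u + 1) − (-7)(7u + 9)) / (7(7u + 9)) = 70/(7(7u + 9)).
For u > 0 we have 7u + 9 > 7u, so |(-7u + 1)/(7u + 9) + 1| = 70/(7(7u + 9)) < 70/(7·7u) = (10/7)/u.
Thus |(-7u + 1)/(7u + 9) + 1| < ε whenever u > (10/7)/ε.
Take K = (10/7)/ε. If u > K then |(-7u + 1)/(7u + 9) + 1| < (10/7)/u < ε.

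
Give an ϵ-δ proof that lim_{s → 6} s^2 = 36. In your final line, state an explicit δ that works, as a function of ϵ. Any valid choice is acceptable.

δ = min(2, ϵ/14)

Let ϵ > 0. We seek δ > 0 with 0 < |s − 6| < δ ⇒ |s^2 − 36| < ϵ.
Factor: s^2 − 36 = (s − 6)(s + 6), so |s^2 − 36| = |s − 6|·|s + 6|.
Impose δ ≤ 2 so that |s| < 8; then |s + 6| ≤ 14.
Hence |s^2 − 36| ≤ 14|s − 6|, which is < ϵ once |s − 6| < ϵ/14.
Take δ = min(2, ϵ/14). If 0 < |s − 6| < δ then both bounds hold and |s^2 − 36| ≤ 14|s − 6| < 14·(ϵ/14) = ϵ.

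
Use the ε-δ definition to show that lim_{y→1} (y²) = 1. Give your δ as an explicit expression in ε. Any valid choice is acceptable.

Fix ε > 0. We seek δ > 0 with 0 < |y − 1| < δ ⇒ |y² − 1| < ε.
Factor: y² − 1 = (y − 1)(y + 1), so |y² − 1| = |y − 1|·|y + 1|.
Restrict δ ≤ 1. Then |y − 1| < 1 gives |y| < 2, so by the triangle inequality |y + 1| ≤ 2 + 1 = 3.
Hence |y² − 1| ≤ 3|y − 1|, which is < ε once |y − 1| < ε/3.
Take δ = min(1, ε/3). If 0 < |y − 1| < δ then both bounds hold and |y² − 1| ≤ 3|y − 1| < 3·(ε/3) = ε.

δ = min(1, ε/3)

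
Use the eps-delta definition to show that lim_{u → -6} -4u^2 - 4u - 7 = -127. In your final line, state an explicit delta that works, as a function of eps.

delta = min(2, eps/52)

Let eps > 0. We want delta > 0 such that 0 < |u + 6| < delta implies |(-4u^2 - 4u - 7) + 127| < eps.
(-4u^2 - 4u - 7) + 127 = -4u^2 - 4u + 120 = (u + 6)(-4u + 20).
So |(-4u^2 - 4u - 7) + 127| = |u + 6|·|-4u + 20|.
Assume first that |u + 6| < 2, so |u| < 8. Then |-4u + 20| ≤ 4·8 + 20 = 52.
Hence |(-4u^2 - 4u - 7) + 127| ≤ 52|u + 6| < eps provided |u + 6| < eps/52.
Choosing delta = min(2, eps/52) ensures both conditions, hence |(-4u^2 - 4u - 7) + 127| < eps.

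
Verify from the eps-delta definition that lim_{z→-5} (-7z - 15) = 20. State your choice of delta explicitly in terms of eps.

Suppose eps > 0. We need delta > 0 so that 0 < |z + 5| < delta implies |(-7z - 15) − 20| < eps.
Since (-7z - 15) − 20 = -7(z + 5), we have |(-7z - 15) − 20| = 7|z + 5|.
So 7|z + 5| < eps exactly when |z + 5| < eps/7.
Choosing delta = eps/7 gives |(-7z - 15) − 20| = 7|z + 5| < eps whenever |z + 5| < delta.

delta = eps/7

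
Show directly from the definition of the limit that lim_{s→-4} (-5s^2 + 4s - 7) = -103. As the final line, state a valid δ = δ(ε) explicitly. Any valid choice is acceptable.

Fix ε > 0. We want δ > 0 such that 0 < |s + 4| < δ implies |(-5s^2 + 4s - 7) + 103| < ε.
(-5s^2 + 4s - 7) + 103 = -5s^2 + 4s + 96 = (s + 4)(-5s + 24).
So |(-5s^2 + 4s - 7) + 103| = |s + 4|·|-5s + 24|.
Assume first that |s + 4| < 1, so |s| < 5. Then |-5s + 24| ≤ 5·5 + 24 = 49.
Hence |(-5s^2 + 4s - 7) + 103| ≤ 49|s + 4| < ε provided |s + 4| < ε/49.
Choosing δ = min(1, ε/49) ensures both conditions, hence |(-5s^2 + 4s - 7) + 103| < ε.

δ = min(1, ε/49)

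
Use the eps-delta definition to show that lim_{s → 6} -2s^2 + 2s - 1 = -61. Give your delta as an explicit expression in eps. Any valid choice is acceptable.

delta = min(1, eps/24)

Let eps > 0 be given. We want delta > 0 such that 0 < |s − 6| < delta implies |(-2s^2 + 2s - 1) + 61| < eps.
(-2s^2 + 2s - 1) + 61 = -2s^2 + 2s + 60 = (s − 6)(-2s - 10).
So |(-2s^2 + 2s - 1) + 61| = |s − 6|·|-2s - 10|.
Assume first that |s − 6| < 1, so |s| < 7. Then |-2s - 10| ≤ 2·7 + 10 = 24.
Hence |(-2s^2 + 2s - 1) + 61| ≤ 24|s − 6| < eps provided |s − 6| < eps/24.
Take delta = min(1, eps/24). Then 0 < |s − 6| < delta gives both |s − 6| < 1 and |s − 6| < eps/24, so |(-2s^2 + 2s - 1) + 61| < eps.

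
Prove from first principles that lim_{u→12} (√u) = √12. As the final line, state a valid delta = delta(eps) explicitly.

Let eps > 0 be given. We want delta > 0 such that 0 < |u − 12| < delta implies |√u − √12| < eps.
Rationalise: √u − √12 = (u − 12)/(√u + √12), so |√u − √12| = |u − 12|/(√u + √12).
Restrict delta ≤ 12 so that |u − 12| < 12 forces u > 0, and then √u + √12 > √12.
Hence |√u − √12| < |u − 12|/√12, which is < eps once |u − 12| < √12·eps.
Take delta = min(12, √12·eps). If 0 < |u − 12| < delta then u > 0 and |√u − √12| < |u − 12|/√12 < eps.

delta = min(12, √12·eps)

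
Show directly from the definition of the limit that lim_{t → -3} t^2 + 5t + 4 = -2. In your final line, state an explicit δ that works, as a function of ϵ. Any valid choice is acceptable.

δ = min(1, ϵ/6)

Fix ϵ > 0. We want δ > 0 such that 0 < |t + 3| < δ implies |(t^2 + 5t + 4) + 2| < ϵ.
(t^2 + 5t + 4) + 2 = t^2 + 5t + 6 = (t + 3)(t + 2).
So |(t^2 + 5t + 4) + 2| = |t + 3|·|t + 2|.
Assume first that |t + 3| < 1, so |t| < 4. Then |t + 2| ≤ 4 + 2 = 6.
Hence |(t^2 + 5t + 4) + 2| ≤ 6|t + 3| < ϵ provided |t + 3| < ϵ/6.
Choosing δ = min(1, ϵ/6) ensures both conditions, hence |(t^2 + 5t + 4) + 2| < ϵ.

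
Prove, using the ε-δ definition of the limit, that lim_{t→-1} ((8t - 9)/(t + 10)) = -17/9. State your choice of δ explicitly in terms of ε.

Fix ε > 0. We want δ > 0 with 0 < |t + 1| < δ ⇒ |(8t - 9)/(t + 10) + 17/9| < ε.
Combining over a common denominator, (8t - 9)/(t + 10) + 17/9 = [(8t - 9)·9 − (-17)·(t + 10)] / [9·(t + 10)] = 89(t + 1) / (9(t + 10)).
So |(8t - 9)/(t + 10) + 17/9| = 89|t + 1| / (9·|t + 10|).
Restrict δ ≤ 9/2. Then |t + 1| < 9/2 gives |t + 10| = |(t + 1) + 9| ≥ 9 − 9/2 = 9/2.
Hence |(8t - 9)/(t + 10) + 17/9| < 89|t + 1|/(9·(9/2)) = (178/81)|t + 1|, which is < ε once |t + 1| < (81/178)ε.
Take δ = min(9/2, (81/178)ε). Then 0 < |t + 1| < δ forces both bounds, so |(8t - 9)/(t + 10) + 17/9| < ε.

δ = min(9/2, (81/178)ε)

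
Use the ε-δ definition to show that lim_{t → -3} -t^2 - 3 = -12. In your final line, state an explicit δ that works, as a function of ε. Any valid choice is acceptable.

Let ε > 0. We want δ > 0 such that 0 < |t + 3| < δ implies |(-t^2 - 3) + 12| < ε.
(-t^2 - 3) + 12 = -t^2 + 9 = (t + 3)(-t + 3).
So |(-t^2 - 3) + 12| = |t + 3|·|-t + 3|.
Assume first that |t + 3| < 1, so |t| < 4. Then |-t + 3| ≤ 4 + 3 = 7.
Hence |(-t^2 - 3) + 12| ≤ 7|t + 3| < ε provided |t + 3| < ε/7.
Take δ = min(1, ε/7). Then 0 < |t + 3| < δ gives both |t + 3| < 1 and |t + 3| < ε/7, so |(-t^2 - 3) + 12| < ε.

δ = min(1, ε/7)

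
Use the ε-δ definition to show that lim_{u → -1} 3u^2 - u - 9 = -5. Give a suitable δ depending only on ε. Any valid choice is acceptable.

δ = min(2, ε/13)

Fix ε > 0. We want δ > 0 such that 0 < |u + 1| < δ implies |(3u^2 - u - 9) + 5| < ε.
(3u^2 - u - 9) + 5 = 3u^2 - u - 4 = (u + 1)(3u - 4).
So |(3u^2 - u - 9) + 5| = |u + 1|·|3u - 4|.
Assume first that |u + 1| < 2, so |u| < 3. Then |3u - 4| ≤ 3·3 + 4 = 13.
Hence |(3u^2 - u - 9) + 5| ≤ 13|u + 1| < ε provided |u + 1| < ε/13.
Choosing δ = min(2, ε/13) ensures both conditions, hence |(3u^2 - u - 9) + 5| < ε.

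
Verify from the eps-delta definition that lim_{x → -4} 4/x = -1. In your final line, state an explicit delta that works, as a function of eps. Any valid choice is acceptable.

delta = min(2, 2eps)

Fix eps > 0. We seek delta > 0 such that 0 < |x + 4| < delta implies |4/x + 1| < eps.
|4/x + 1| = 4·|-4 − x|/(4·|x|) = 4|x + 4|/(4|x|).
Require delta ≤ 2 so that |x| > 4 − 2 = 2, hence 4|x| > 8.
Then |4/x + 1| < 4|x + 4|/8, which is < eps when |x + 4| < 2eps.
Take delta = min(2, 2eps). Then 0 < |x + 4| < delta gives both |x + 4| < 2 and |x + 4| < 2eps, so |4/x + 1| < eps.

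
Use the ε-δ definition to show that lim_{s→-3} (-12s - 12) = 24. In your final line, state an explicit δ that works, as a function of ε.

δ = ε/12

Suppose ε > 0. We need δ > 0 so that 0 < |s + 3| < δ implies |(-12s - 12) − 24| < ε.
Since (-12s - 12) − 24 = -12(s + 3), we have |(-12s - 12) − 24| = 12|s + 3|.
Thus it suffices that |s + 3| < ε/12.
Take δ = ε/12. If 0 < |s + 3| < δ then |(-12s - 12) − 24| = 12|s + 3| < 12·(ε/12) = ε.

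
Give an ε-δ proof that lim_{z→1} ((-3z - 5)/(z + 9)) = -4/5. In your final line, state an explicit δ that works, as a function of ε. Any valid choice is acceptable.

Fix ε > 0. We want δ > 0 with 0 < |z − 1| < δ ⇒ |(-3z - 5)/(z + 9) + 4/5| < ε.
Combining over a common denominator, (-3z - 5)/(z + 9) + 4/5 = [(-3z - 5)·10 − (-8)·(z + 9)] / [10·(z + 9)] = -22(z − 1) / (10(z + 9)).
So |(-3z - 5)/(z + 9) + 4/5| = 22|z − 1| / (10·|z + 9|).
Require δ ≤ 5, so |z + 9| ≥ |10| − |z − 1| > 10 − 5 = 5.
Hence |(-3z - 5)/(z + 9) + 4/5| < 22|z − 1|/(10·5) = (11/25)|z − 1|, which is < ε once |z − 1| < (25/11)ε.
Take δ = min(5, (25/11)ε). Then 0 < |z − 1| < δ forces both bounds, so |(-3z - 5)/(z + 9) + 4/5| < ε.

δ = min(5, (25/11)ε)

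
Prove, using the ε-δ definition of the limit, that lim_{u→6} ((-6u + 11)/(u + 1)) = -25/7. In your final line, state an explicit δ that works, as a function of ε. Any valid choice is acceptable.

δ = min(7/2, (49/34)ε)

Suppose ε > 0. We want δ > 0 with 0 < |u − 6| < δ ⇒ |(-6u + 11)/(u + 1) + 25/7| < ε.
Combining over a common denominator, (-6u + 11)/(u + 1) + 25/7 = [(-6u + 11)·7 − (-25)·(u + 1)] / [7·(u + 1)] = -17(u − 6) / (7(u + 1)).
So |(-6u + 11)/(u + 1) + 25/7| = 17|u − 6| / (7·|u + 1|).
Restrict δ ≤ 7/2. Then |u − 6| < 7/2 gives |u + 1| = |(u − 6) + 7| ≥ 7 − 7/2 = 7/2.
Hence |(-6u + 11)/(u + 1) + 25/7| < 17|u − 6|/(7·(7/2)) = (34/49)|u − 6|, which is < ε once |u − 6| < (49/34)ε.
Take δ = min(7/2, (49/34)ε). Then 0 < |u − 6| < δ forces both bounds, so |(-6u + 11)/(u + 1) + 25/7| < ε.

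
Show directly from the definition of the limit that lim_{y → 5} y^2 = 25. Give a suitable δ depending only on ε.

Let ε > 0 be given. We seek δ > 0 with 0 < |y − 5| < δ ⇒ |y^2 − 25| < ε.
Factor: y^2 − 25 = (y − 5)(y + 5), so |y^2 − 25| = |y − 5|·|y + 5|.
Impose δ ≤ 1 so that |y| < 6; then |y + 5| ≤ 11.
Hence |y^2 − 25| ≤ 11|y − 5|, which is < ε once |y − 5| < ε/11.
Take δ = min(1, ε/11). If 0 < |y − 5| < δ then both bounds hold and |y^2 − 25| ≤ 11|y − 5| < 11·(ε/11) = ε.

δ = min(1, ε/11)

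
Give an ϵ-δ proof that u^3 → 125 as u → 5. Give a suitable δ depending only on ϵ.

δ = min(2, ϵ/109)

Let ϵ > 0. We seek δ > 0 with 0 < |u − 5| < δ ⇒ |u^3 − 125| < ϵ.
Factor: u^3 − 125 = (u − 5)(u^2 + 5u + 25), so |u^3 − 125| = |u − 5|·|u^2 + 5u + 25|.
Restrict δ ≤ 2. Then |u − 5| < 2 gives |u| < 7, so by the triangle inequality |u^2 + 5u + 25| ≤ 7^2 + 5·7 + 25 = 109.
Hence |u^3 − 125| ≤ 109|u − 5|, which is < ϵ once |u − 5| < ϵ/109.
Take δ = min(2, ϵ/109). If 0 < |u − 5| < δ then both bounds hold and |u^3 − 125| ≤ 109|u − 5| < 109·(ϵ/109) = ϵ.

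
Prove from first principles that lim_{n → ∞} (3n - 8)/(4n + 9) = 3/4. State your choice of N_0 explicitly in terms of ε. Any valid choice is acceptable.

N_0 = (59/16)/ε

Fix ε > 0. For n ≥ 1, |(3n - 8)/(4n + 9) − (3/4)| = |-59|/(4(4n + 9)) = 59/(4(4n + 9)).
Since 4n + 9 ≥ 4n for n ≥ 1, this is ≤ 59/(4·4n) = (59/16)/n.
So |(3n - 8)/(4n + 9) − (3/4)| < ε whenever n > (59/16)/ε.
Take N_0 = (59/16)/ε. If n > N_0 then |(3n - 8)/(4n + 9) − (3/4)| ≤ (59/16)/n < ε.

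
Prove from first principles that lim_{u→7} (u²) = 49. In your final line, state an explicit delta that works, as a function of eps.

Let eps > 0 be given. We seek delta > 0 with 0 < |u − 7| < delta ⇒ |u² − 49| < eps.
Factor: u² − 49 = (u − 7)(u + 7), so |u² − 49| = |u − 7|·|u + 7|.
Restrict delta ≤ 2. Then |u − 7| < 2 gives |u| < 9, so by the triangle inequality |u + 7| ≤ 9 + 7 = 16.
Hence |u² − 49| ≤ 16|u − 7|, which is < eps once |u − 7| < eps/16.
Take delta = min(2, eps/16). If 0 < |u − 7| < delta then both bounds hold and |u² − 49| ≤ 16|u − 7| < 16·(eps/16) = eps.

delta = min(2, eps/16)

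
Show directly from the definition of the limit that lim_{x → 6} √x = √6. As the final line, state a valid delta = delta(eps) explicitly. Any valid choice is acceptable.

Let eps > 0. We want delta > 0 such that 0 < |x − 6| < delta implies |√x − √6| < eps.
Rationalise: √x − √6 = (x − 6)/(√x + √6), so |√x − √6| = |x − 6|/(√x + √6).
Restrict delta ≤ 6 so that |x − 6| < 6 forces x > 0, and then √x + √6 > √6.
Hence |√x − √6| < |x − 6|/√6, which is < eps once |x − 6| < √6·eps.
Take delta = min(6, √6·eps). If 0 < |x − 6| < delta then x > 0 and |√x − √6| < |x − 6|/√6 < eps.

delta = min(6, √6·eps)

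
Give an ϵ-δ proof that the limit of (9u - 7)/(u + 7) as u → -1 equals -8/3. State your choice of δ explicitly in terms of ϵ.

Let ϵ > 0. We want δ > 0 with 0 < |u + 1| < δ ⇒ |(9u - 7)/(u + 7) + 8/3| < ϵ.
Combining over a common denominator, (9u - 7)/(u + 7) + 8/3 = [(9u - 7)·6 − (-16)·(u + 7)] / [6·(u + 7)] = 70(u + 1) / (6(u + 7)).
So |(9u - 7)/(u + 7) + 8/3| = 70|u + 1| / (6·|u + 7|).
Restrict δ ≤ 3. Then |u + 1| < 3 gives |u + 7| = |(u + 1) + 6| ≥ 6 − 3 = 3.
Hence |(9u - 7)/(u + 7) + 8/3| < 70|u + 1|/(6·3) = (35/9)|u + 1|, which is < ϵ once |u + 1| < (9/35)ϵ.
Take δ = min(3, (9/35)ϵ). Then 0 < |u + 1| < δ forces both bounds, so |(9u - 7)/(u + 7) + 8/3| < ϵ.

δ = min(3, (9/35)ϵ)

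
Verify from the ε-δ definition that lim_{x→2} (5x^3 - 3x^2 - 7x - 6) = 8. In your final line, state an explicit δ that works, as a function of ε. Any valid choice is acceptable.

δ = min(1, ε/73)

Let ε > 0. We want δ > 0 such that 0 < |x − 2| < δ implies |(5x^3 - 3x^2 - 7x - 6) − 8| < ε.
(5x^3 - 3x^2 - 7x - 6) − 8 = 5x^3 - 3x^2 - 7x - 14 = (x − 2)(5x^2 + 7x + 7).
So |(5x^3 - 3x^2 - 7x - 6) − 8| = |x − 2|·|5x^2 + 7x + 7|.
Require δ ≤ 1. Then |x − 2| < 1 gives |x| < 3, and by the triangle inequality |5x^2 + 7x + 7| ≤ 5·3^2 + 7·3 + 7 = 73.
Hence |(5x^3 - 3x^2 - 7x - 6) − 8| ≤ 73|x − 2| < ε provided |x − 2| < ε/73.
Choosing δ = min(1, ε/73) ensures both conditions, hence |(5x^3 - 3x^2 - 7x - 6) − 8| < ε.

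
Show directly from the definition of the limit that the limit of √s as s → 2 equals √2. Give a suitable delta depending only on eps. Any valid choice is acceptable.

Fix eps > 0. We want delta > 0 such that 0 < |s − 2| < delta implies |√s − √2| < eps.
Multiplying by the conjugate, |√s − √2| = |s − 2|/(√s + √2).
Restrict delta ≤ 2 so that |s − 2| < 2 forces s > 0, and then √s + √2 > √2.
Hence |√s − √2| < |s − 2|/√2, which is < eps once |s − 2| < √2·eps.
Take delta = min(2, √2·eps). If 0 < |s − 2| < delta then s > 0 and |√s − √2| < |s − 2|/√2 < eps.

delta = min(2, √2·eps)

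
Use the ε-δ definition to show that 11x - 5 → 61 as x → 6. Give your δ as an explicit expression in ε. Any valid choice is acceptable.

Suppose ε > 0. We need δ > 0 so that 0 < |x − 6| < δ implies |(11x - 5) − 61| < ε.
|(11x - 5) − 61| = |11x - 66| = 11|x − 6|.
So 11|x − 6| < ε exactly when |x − 6| < ε/11.
Take δ = ε/11. If 0 < |x − 6| < δ then |(11x - 5) − 61| = 11|x − 6| < 11·(ε/11) = ε.

δ = ε/11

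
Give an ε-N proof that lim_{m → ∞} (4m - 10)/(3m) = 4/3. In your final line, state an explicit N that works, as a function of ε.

N = (10/3)/ε

Suppose ε > 0. For m ≥ 1, |(4m - 10)/(3m) − (4/3)| = |-30|/(3(3m)) = 30/(3(3m)).
Since 3m ≥ 3m for m ≥ 1, this is ≤ 30/(3·3m) = (10/3)/m.
So |(4m - 10)/(3m) − (4/3)| < ε whenever m > (10/3)/ε.
Take N = (10/3)/ε. If m > N then |(4m - 10)/(3m) − (4/3)| ≤ (10/3)/m < ε.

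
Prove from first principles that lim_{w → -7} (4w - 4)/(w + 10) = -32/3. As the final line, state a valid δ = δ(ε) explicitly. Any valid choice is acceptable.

δ = min(3/2, (9/88)ε)

Let ε > 0. We want δ > 0 with 0 < |w + 7| < δ ⇒ |(4w - 4)/(w + 10) + 32/3| < ε.
Combining over a common denominator, (4w - 4)/(w + 10) + 32/3 = [(4w - 4)·3 − (-32)·(w + 10)] / [3·(w + 10)] = 44(w + 7) / (3(w + 10)).
So |(4w - 4)/(w + 10) + 32/3| = 44|w + 7| / (3·|w + 10|).
Require δ ≤ 3/2, so |w + 10| ≥ |3| − |w + 7| > 3 − 3/2 = 3/2.
Hence |(4w - 4)/(w + 10) + 32/3| < 44|w + 7|/(3·(3/2)) = (88/9)|w + 7|, which is < ε once |w + 7| < (9/88)ε.
Take δ = min(3/2, (9/88)ε). Then 0 < |w + 7| < δ forces both bounds, so |(4w - 4)/(w + 10) + 32/3| < ε.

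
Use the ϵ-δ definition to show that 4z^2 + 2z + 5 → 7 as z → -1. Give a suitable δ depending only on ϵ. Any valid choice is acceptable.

Let ϵ > 0 be given. We want δ > 0 such that 0 < |z + 1| < δ implies |(4z^2 + 2z + 5) − 7| < ϵ.
(4z^2 + 2z + 5) − 7 = 4z^2 + 2z - 2 = (z + 1)(4z - 2).
So |(4z^2 + 2z + 5) − 7| = |z + 1|·|4z - 2|.
Require δ ≤ 1. Then |z + 1| < 1 gives |z| < 2, and by the triangle inequality |4z - 2| ≤ 4·2 + 2 = 10.
Hence |(4z^2 + 2z + 5) − 7| ≤ 10|z + 1| < ϵ provided |z + 1| < ϵ/10.
Choosing δ = min(1, ϵ/10) ensures both conditions, hence |(4z^2 + 2z + 5) − 7| < ϵ.

δ = min(1, ϵ/10)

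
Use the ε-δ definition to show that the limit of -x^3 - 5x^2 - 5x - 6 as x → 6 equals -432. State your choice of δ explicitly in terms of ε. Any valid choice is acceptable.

δ = min(1, ε/197)

Let ε > 0 be given. We want δ > 0 such that 0 < |x − 6| < δ implies |(-x^3 - 5x^2 - 5x - 6) + 432| < ε.
(-x^3 - 5x^2 - 5x - 6) + 432 = -x^3 - 5x^2 - 5x + 426 = (x − 6)(-x^2 - 11x - 71).
So |(-x^3 - 5x^2 - 5x - 6) + 432| = |x − 6|·|-x^2 - 11x - 71|.
Require δ ≤ 1. Then |x − 6| < 1 gives |x| < 7, and by the triangle inequality |-x^2 - 11x - 71| ≤ 7^2 + 11·7 + 71 = 197.
Hence |(-x^3 - 5x^2 - 5x - 6) + 432| ≤ 197|x − 6| < ε provided |x − 6| < ε/197.
Choosing δ = min(1, ε/197) ensures both conditions, hence |(-x^3 - 5x^2 - 5x - 6) + 432| < ε.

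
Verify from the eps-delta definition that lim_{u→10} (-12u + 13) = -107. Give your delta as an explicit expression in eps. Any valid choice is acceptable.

Suppose eps > 0. We need delta > 0 so that 0 < |u − 10| < delta implies |(-12u + 13) + 107| < eps.
Since (-12u + 13) + 107 = -12(u − 10), we have |(-12u + 13) + 107| = 12|u − 10|.
Thus it suffices that |u − 10| < eps/12.
Take delta = eps/12. If 0 < |u − 10| < delta then |(-12u + 13) + 107| = 12|u − 10| < 12·(eps/12) = eps.

delta = eps/12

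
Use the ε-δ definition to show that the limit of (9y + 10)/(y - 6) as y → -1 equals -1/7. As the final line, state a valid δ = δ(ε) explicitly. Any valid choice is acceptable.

Suppose ε > 0. We want δ > 0 with 0 < |y + 1| < δ ⇒ |(9y + 10)/(y - 6) + 1/7| < ε.
Combining over a common denominator, (9y + 10)/(y - 6) + 1/7 = [(9y + 10)·(-7) − 1·(y - 6)] / [(-7)·(y - 6)] = -64(y + 1) / ((-7)(y - 6)).
So |(9y + 10)/(y - 6) + 1/7| = 64|y + 1| / (7·|y − 6|).
Require δ ≤ 7/2, so |y − 6| ≥ |-7| − |y + 1| > 7 − 7/2 = 7/2.
Hence |(9y + 10)/(y - 6) + 1/7| < 64|y + 1|/(7·(7/2)) = (128/49)|y + 1|, which is < ε once |y + 1| < (49/128)ε.
Take δ = min(7/2, (49/128)ε). Then 0 < |y + 1| < δ forces both bounds, so |(9y + 10)/(y - 6) + 1/7| < ε.

δ = min(7/2, (49/128)ε)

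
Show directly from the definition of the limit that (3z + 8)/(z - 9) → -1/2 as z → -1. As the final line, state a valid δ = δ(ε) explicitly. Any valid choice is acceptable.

δ = min(5, (10/7)ε)

Let ε > 0. We want δ > 0 with 0 < |z + 1| < δ ⇒ |(3z + 8)/(z - 9) + 1/2| < ε.
Combining over a common denominator, (3z + 8)/(z - 9) + 1/2 = [(3z + 8)·(-10) − 5·(z - 9)] / [(-10)·(z - 9)] = -35(z + 1) / ((-10)(z - 9)).
So |(3z + 8)/(z - 9) + 1/2| = 35|z + 1| / (10·|z − 9|).
Require δ ≤ 5, so |z − 9| ≥ |-10| − |z + 1| > 10 − 5 = 5.
Hence |(3z + 8)/(z - 9) + 1/2| < 35|z + 1|/(10·5) = (7/10)|z + 1|, which is < ε once |z + 1| < (10/7)ε.
Take δ = min(5, (10/7)ε). Then 0 < |z + 1| < δ forces both bounds, so |(3z + 8)/(z - 9) + 1/2| < ε.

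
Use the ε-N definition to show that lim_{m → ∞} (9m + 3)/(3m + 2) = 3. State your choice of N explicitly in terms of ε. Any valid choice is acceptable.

Let ε > 0 be given. For m ≥ 1, |(9m + 3)/(3m + 2) − 3| = |-9|/(3(3m + 2)) = 9/(3(3m + 2)).
Since 3m + 2 ≥ 3m for m ≥ 1, this is ≤ 9/(3·3m) = 1/m.
So |(9m + 3)/(3m + 2) − 3| < ε whenever m > 1/ε.
Take N = 1/ε. If m > N then |(9m + 3)/(3m + 2) − 3| ≤ 1/m < ε.

N = 1/ε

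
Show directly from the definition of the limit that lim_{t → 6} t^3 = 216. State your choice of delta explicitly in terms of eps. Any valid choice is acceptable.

delta = min(2, eps/148)

Let eps > 0. We seek delta > 0 with 0 < |t − 6| < delta ⇒ |t^3 − 216| < eps.
Factor: t^3 − 216 = (t − 6)(t^2 + 6t + 36), so |t^3 − 216| = |t − 6|·|t^2 + 6t + 36|.
Restrict delta ≤ 2. Then |t − 6| < 2 gives |t| < 8, so by the triangle inequality |t^2 + 6t + 36| ≤ 8^2 + 6·8 + 36 = 148.
Hence |t^3 − 216| ≤ 148|t − 6|, which is < eps once |t − 6| < eps/148.
Take delta = min(2, eps/148). If 0 < |t − 6| < delta then both bounds hold and |t^3 − 216| ≤ 148|t − 6| < 148·(eps/148) = eps.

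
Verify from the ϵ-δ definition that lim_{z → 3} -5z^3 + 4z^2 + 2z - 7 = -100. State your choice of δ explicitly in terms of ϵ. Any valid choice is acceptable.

Let ϵ > 0. We want δ > 0 such that 0 < |z − 3| < δ implies |(-5z^3 + 4z^2 + 2z - 7) + 100| < ϵ.
(-5z^3 + 4z^2 + 2z - 7) + 100 = -5z^3 + 4z^2 + 2z + 93 = (z − 3)(-5z^2 - 11z - 31).
So |(-5z^3 + 4z^2 + 2z - 7) + 100| = |z − 3|·|-5z^2 - 11z - 31|.
Assume first that |z − 3| < 2, so |z| < 5. Then |-5z^2 - 11z - 31| ≤ 5·5^2 + 11·5 + 31 = 211.
Hence |(-5z^3 + 4z^2 + 2z - 7) + 100| ≤ 211|z − 3| < ϵ provided |z − 3| < ϵ/211.
Take δ = min(2, ϵ/211). Then 0 < |z − 3| < δ gives both |z − 3| < 2 and |z − 3| < ϵ/211, so |(-5z^3 + 4z^2 + 2z - 7) + 100| < ϵ.

δ = min(2, ϵ/211)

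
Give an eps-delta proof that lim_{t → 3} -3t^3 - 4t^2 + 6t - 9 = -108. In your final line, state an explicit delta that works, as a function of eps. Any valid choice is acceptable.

delta = min(2, eps/173)

Fix eps > 0. We want delta > 0 such that 0 < |t − 3| < delta implies |(-3t^3 - 4t^2 + 6t - 9) + 108| < eps.
(-3t^3 - 4t^2 + 6t - 9) + 108 = -3t^3 - 4t^2 + 6t + 99 = (t − 3)(-3t^2 - 13t - 33).
So |(-3t^3 - 4t^2 + 6t - 9) + 108| = |t − 3|·|-3t^2 - 13t - 33|.
Assume first that |t − 3| < 2, so |t| < 5. Then |-3t^2 - 13t - 33| ≤ 3·5^2 + 13·5 + 33 = 173.
Hence |(-3t^3 - 4t^2 + 6t - 9) + 108| ≤ 173|t − 3| < eps provided |t − 3| < eps/173.
Take delta = min(2, eps/173). Then 0 < |t − 3| < delta gives both |t − 3| < 2 and |t − 3| < eps/173, so |(-3t^3 - 4t^2 + 6t - 9) + 108| < eps.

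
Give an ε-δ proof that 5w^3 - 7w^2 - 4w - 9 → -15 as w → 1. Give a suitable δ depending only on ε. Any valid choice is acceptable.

Let ε > 0. We want δ > 0 such that 0 < |w − 1| < δ implies |(5w^3 - 7w^2 - 4w - 9) + 15| < ε.
(5w^3 - 7w^2 - 4w - 9) + 15 = 5w^3 - 7w^2 - 4w + 6 = (w − 1)(5w^2 - 2w - 6).
So |(5w^3 - 7w^2 - 4w - 9) + 15| = |w − 1|·|5w^2 - 2w - 6|.
Assume first that |w − 1| < 1, so |w| < 2. Then |5w^2 - 2w - 6| ≤ 5·2^2 + 2·2 + 6 = 30.
Hence |(5w^3 - 7w^2 - 4w - 9) + 15| ≤ 30|w − 1| < ε provided |w − 1| < ε/30.
Choosing δ = min(1, ε/30) ensures both conditions, hence |(5w^3 - 7w^2 - 4w - 9) + 15| < ε.

δ = min(1, ε/30)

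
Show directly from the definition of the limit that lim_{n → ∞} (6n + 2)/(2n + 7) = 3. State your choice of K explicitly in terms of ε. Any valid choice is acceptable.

K = (19/2)/ε

Let ε > 0 be given. For n ≥ 1, |(6n + 2)/(2n + 7) − 3| = |-38|/(2(2n + 7)) = 38/(2(2n + 7)).
Since 2n + 7 ≥ 2n for n ≥ 1, this is ≤ 38/(2·2n) = (19/2)/n.
So |(6n + 2)/(2n + 7) − 3| < ε whenever n > (19/2)/ε.
Take K = (19/2)/ε. If n > K then |(6n + 2)/(2n + 7) − 3| ≤ (19/2)/n < ε.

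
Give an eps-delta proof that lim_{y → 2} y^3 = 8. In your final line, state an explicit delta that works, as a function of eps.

Fix eps > 0. We seek delta > 0 with 0 < |y − 2| < delta ⇒ |y^3 − 8| < eps.
Factor: y^3 − 8 = (y − 2)(y^2 + 2y + 4), so |y^3 − 8| = |y − 2|·|y^2 + 2y + 4|.
Restrict delta ≤ 1. Then |y − 2| < 1 gives |y| < 3, so by the triangle inequality |y^2 + 2y + 4| ≤ 3^2 + 2·3 + 4 = 19.
Hence |y^3 − 8| ≤ 19|y − 2|, which is < eps once |y − 2| < eps/19.
Take delta = min(1, eps/19). If 0 < |y − 2| < delta then both bounds hold and |y^3 − 8| ≤ 19|y − 2| < 19·(eps/19) = eps.

delta = min(1, eps/19)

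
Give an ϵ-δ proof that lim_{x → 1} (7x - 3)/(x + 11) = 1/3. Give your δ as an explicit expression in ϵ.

Let ϵ > 0 be given. We want δ > 0 with 0 < |x − 1| < δ ⇒ |(7x - 3)/(x + 11) − (1/3)| < ϵ.
Combining over a common denominator, (7x - 3)/(x + 11) − (1/3) = [(7x - 3)·12 − 4·(x + 11)] / [12·(x + 11)] = 80(x − 1) / (12(x + 11)).
So |(7x - 3)/(x + 11) − (1/3)| = 80|x − 1| / (12·|x + 11|).
Require δ ≤ 6, so |x + 11| ≥ |12| − |x − 1| > 12 − 6 = 6.
Hence |(7x - 3)/(x + 11) − (1/3)| < 80|x − 1|/(12·6) = (10/9)|x − 1|, which is < ϵ once |x − 1| < (9/10)ϵ.
Take δ = min(6, (9/10)ϵ). Then 0 < |x − 1| < δ forces both bounds, so |(7x - 3)/(x + 11) − (1/3)| < ϵ.

δ = min(6, (9/10)ϵ)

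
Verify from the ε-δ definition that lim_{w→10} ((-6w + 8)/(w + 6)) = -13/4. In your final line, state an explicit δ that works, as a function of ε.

Fix ε > 0. We want δ > 0 with 0 < |w − 10| < δ ⇒ |(-6w + 8)/(w + 6) + 13/4| < ε.
Combining over a common denominator, (-6w + 8)/(w + 6) + 13/4 = [(-6w + 8)·16 − (-52)·(w + 6)] / [16·(w + 6)] = -44(w − 10) / (16(w + 6)).
So |(-6w + 8)/(w + 6) + 13/4| = 44|w − 10| / (16·|w + 6|).
Require δ ≤ 8, so |w + 6| ≥ |16| − |w − 10| > 16 − 8 = 8.
Hence |(-6w + 8)/(w + 6) + 13/4| < 44|w − 10|/(16·8) = (11/32)|w − 10|, which is < ε once |w − 10| < (32/11)ε.
Take δ = min(8, (32/11)ε). Then 0 < |w − 10| < δ forces both bounds, so |(-6w + 8)/(w + 6) + 13/4| < ε.

δ = min(8, (32/11)ε)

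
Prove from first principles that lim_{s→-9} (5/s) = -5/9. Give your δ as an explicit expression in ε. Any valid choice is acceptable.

Let ε > 0 be given. We seek δ > 0 such that 0 < |s + 9| < δ implies |5/s + 5/9| < ε.
|5/s + 5/9| = 5·|-9 − s|/(9·|s|) = 5|s + 9|/(9|s|).
Restrict δ ≤ 9/2. Then |s + 9| < 9/2 gives |s| > 9/2, so 9|s| > 81/2.
Then |5/s + 5/9| < 5|s + 9|/(81/2), which is < ε when |s + 9| < (81/10)ε.
Take δ = min(9/2, (81/10)ε). Then 0 < |s + 9| < δ gives both |s + 9| < 9/2 and |s + 9| < (81/10)ε, so |5/s + 5/9| < ε.

δ = min(9/2, (81/10)ε)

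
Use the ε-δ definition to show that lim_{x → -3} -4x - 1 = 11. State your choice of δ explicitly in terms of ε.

Suppose ε > 0. We need δ > 0 so that 0 < |x + 3| < δ implies |(-4x - 1) − 11| < ε.
|(-4x - 1) − 11| = |-4x - 12| = 4|x + 3|.
So 4|x + 3| < ε exactly when |x + 3| < ε/4.
Choosing δ = ε/4 gives |(-4x - 1) − 11| = 4|x + 3| < ε whenever |x + 3| < δ.

δ = ε/4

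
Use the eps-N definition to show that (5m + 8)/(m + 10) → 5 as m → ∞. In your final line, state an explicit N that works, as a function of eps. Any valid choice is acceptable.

Fix eps > 0. For m ≥ 1, |(5m + 8)/(m + 10) − 5| = |-42|/((m + 10)) = 42/((m + 10)).
Since m + 10 ≥ m for m ≥ 1, this is ≤ 42/(m) = 42/m.
So |(5m + 8)/(m + 10) − 5| < eps whenever m > 42/eps.
Take N = 42/eps. If m > N then |(5m + 8)/(m + 10) − 5| ≤ 42/m < eps.

N = 42/eps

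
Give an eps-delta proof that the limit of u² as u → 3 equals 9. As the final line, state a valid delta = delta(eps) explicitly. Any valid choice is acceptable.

delta = min(2, eps/8)

Let eps > 0. We seek delta > 0 with 0 < |u − 3| < delta ⇒ |u² − 9| < eps.
Factor: u² − 9 = (u − 3)(u + 3), so |u² − 9| = |u − 3|·|u + 3|.
Restrict delta ≤ 2. Then |u − 3| < 2 gives |u| < 5, so by the triangle inequality |u + 3| ≤ 5 + 3 = 8.
Hence |u² − 9| ≤ 8|u − 3|, which is < eps once |u − 3| < eps/8.
Take delta = min(2, eps/8). If 0 < |u − 3| < delta then both bounds hold and |u² − 9| ≤ 8|u − 3| < 8·(eps/8) = eps.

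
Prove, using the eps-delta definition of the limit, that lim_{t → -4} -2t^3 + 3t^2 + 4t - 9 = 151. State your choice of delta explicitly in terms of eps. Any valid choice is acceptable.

Let eps > 0 be given. We want delta > 0 such that 0 < |t + 4| < delta implies |(-2t^3 + 3t^2 + 4t - 9) − 151| < eps.
(-2t^3 + 3t^2 + 4t - 9) − 151 = -2t^3 + 3t^2 + 4t - 160 = (t + 4)(-2t^2 + 11t - 40).
So |(-2t^3 + 3t^2 + 4t - 9) − 151| = |t + 4|·|-2t^2 + 11t - 40|.
Require delta ≤ 1. Then |t + 4| < 1 gives |t| < 5, and by the triangle inequality |-2t^2 + 11t - 40| ≤ 2·5^2 + 11·5 + 40 = 145.
Hence |(-2t^3 + 3t^2 + 4t - 9) − 151| ≤ 145|t + 4| < eps provided |t + 4| < eps/145.
Take delta = min(1, eps/145). Then 0 < |t + 4| < delta gives both |t + 4| < 1 and |t + 4| < eps/145, so |(-2t^3 + 3t^2 + 4t - 9) − 151| < eps.

delta = min(1, eps/145)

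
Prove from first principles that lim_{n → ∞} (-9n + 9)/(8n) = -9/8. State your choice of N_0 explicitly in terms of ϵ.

N_0 = (9/8)/ϵ

Let ϵ > 0 be given. For n ≥ 1, |(-9n + 9)/(8n) + 9/8| = |72|/(8(8n)) = 72/(8(8n)).
Since 8n ≥ 8n for n ≥ 1, this is ≤ 72/(8·8n) = (9/8)/n.
So |(-9n + 9)/(8n) + 9/8| < ϵ whenever n > (9/8)/ϵ.
Take N_0 = (9/8)/ϵ. If n > N_0 then |(-9n + 9)/(8n) + 9/8| ≤ (9/8)/n < ϵ.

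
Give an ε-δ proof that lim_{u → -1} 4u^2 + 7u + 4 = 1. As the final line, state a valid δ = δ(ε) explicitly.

δ = min(1, ε/11)

Let ε > 0. We want δ > 0 such that 0 < |u + 1| < δ implies |(4u^2 + 7u + 4) − 1| < ε.
(4u^2 + 7u + 4) − 1 = 4u^2 + 7u + 3 = (u + 1)(4u + 3).
So |(4u^2 + 7u + 4) − 1| = |u + 1|·|4u + 3|.
Assume first that |u + 1| < 1, so |u| < 2. Then |4u + 3| ≤ 4·2 + 3 = 11.
Hence |(4u^2 + 7u + 4) − 1| ≤ 11|u + 1| < ε provided |u + 1| < ε/11.
Choosing δ = min(1, ε/11) ensures both conditions, hence |(4u^2 + 7u + 4) − 1| < ε.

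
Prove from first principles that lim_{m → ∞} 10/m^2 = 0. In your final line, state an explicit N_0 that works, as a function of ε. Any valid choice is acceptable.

N_0 = (10/ε)^{1/2}

Let ε > 0. For m ≥ 1, |10/m^2 − 0| = 10/m^2.
10/m^2 < ε ⇔ m^2 > 10/ε ⇔ m > (10/ε)^{1/2}.
Take N_0 = (10/ε)^{1/2}. Then m > N_0 implies 10/m^2 < ε.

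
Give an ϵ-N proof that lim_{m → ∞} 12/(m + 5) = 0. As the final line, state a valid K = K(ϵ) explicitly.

Fix ϵ > 0. For m ≥ 1, |12/(m + 5) − 0| = 12/(m + 5) ≤ 12/m.
We need 12/m < ϵ, i.e. m > 12/ϵ.
Take K = 12/ϵ. If m > K then |12/(m + 5)| ≤ 12/m < ϵ.

K = 12/ϵ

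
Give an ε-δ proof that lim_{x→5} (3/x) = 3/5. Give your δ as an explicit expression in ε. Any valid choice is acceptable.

Let ε > 0. We seek δ > 0 such that 0 < |x − 5| < δ implies |3/x − (3/5)| < ε.
|3/x − (3/5)| = 3·|5 − x|/(5·|x|) = 3|x − 5|/(5|x|).
Restrict δ ≤ 5/2. Then |x − 5| < 5/2 gives |x| > 5/2, so 5|x| > 25/2.
Then |3/x − (3/5)| < 3|x − 5|/(25/2), which is < ε when |x − 5| < (25/6)ε.
Take δ = min(5/2, (25/6)ε). Then 0 < |x − 5| < δ gives both |x − 5| < 5/2 and |x − 5| < (25/6)ε, so |3/x − (3/5)| < ε.

δ = min(5/2, (25/6)ε)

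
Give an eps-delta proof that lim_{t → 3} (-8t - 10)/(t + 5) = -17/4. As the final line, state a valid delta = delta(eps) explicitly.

delta = min(4, (16/15)eps)

Let eps > 0 be given. We want delta > 0 with 0 < |t − 3| < delta ⇒ |(-8t - 10)/(t + 5) + 17/4| < eps.
Combining over a common denominator, (-8t - 10)/(t + 5) + 17/4 = [(-8t - 10)·8 − (-34)·(t + 5)] / [8·(t + 5)] = -30(t − 3) / (8(t + 5)).
So |(-8t - 10)/(t + 5) + 17/4| = 30|t − 3| / (8·|t + 5|).
Restrict delta ≤ 4. Then |t − 3| < 4 gives |t + 5| = |(t − 3) + 8| ≥ 8 − 4 = 4.
Hence |(-8t - 10)/(t + 5) + 17/4| < 30|t − 3|/(8·4) = (15/16)|t − 3|, which is < eps once |t − 3| < (16/15)eps.
Take delta = min(4, (16/15)eps). Then 0 < |t − 3| < delta forces both bounds, so |(-8t - 10)/(t + 5) + 17/4| < eps.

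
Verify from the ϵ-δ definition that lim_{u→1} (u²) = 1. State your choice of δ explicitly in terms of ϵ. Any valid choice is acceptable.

δ = min(2, ϵ/4)

Let ϵ > 0. We seek δ > 0 with 0 < |u − 1| < δ ⇒ |u² − 1| < ϵ.
Factor: u² − 1 = (u − 1)(u + 1), so |u² − 1| = |u − 1|·|u + 1|.
Impose δ ≤ 2 so that |u| < 3; then |u + 1| ≤ 4.
Hence |u² − 1| ≤ 4|u − 1|, which is < ϵ once |u − 1| < ϵ/4.
Take δ = min(2, ϵ/4). If 0 < |u − 1| < δ then both bounds hold and |u² − 1| ≤ 4|u − 1| < 4·(ϵ/4) = ϵ.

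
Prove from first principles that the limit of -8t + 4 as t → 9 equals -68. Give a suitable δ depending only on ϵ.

δ = ϵ/8

Let ϵ > 0. We need δ > 0 so that 0 < |t − 9| < δ implies |(-8t + 4) + 68| < ϵ.
|(-8t + 4) + 68| = |-8t + 72| = 8|t − 9|.
So 8|t − 9| < ϵ exactly when |t − 9| < ϵ/8.
Take δ = ϵ/8. If 0 < |t − 9| < δ then |(-8t + 4) + 68| = 8|t − 9| < 8·(ϵ/8) = ϵ.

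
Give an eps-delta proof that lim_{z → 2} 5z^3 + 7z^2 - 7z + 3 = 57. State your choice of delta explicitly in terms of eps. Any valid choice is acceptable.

Suppose eps > 0. We want delta > 0 such that 0 < |z − 2| < delta implies |(5z^3 + 7z^2 - 7z + 3) − 57| < eps.
(5z^3 + 7z^2 - 7z + 3) − 57 = 5z^3 + 7z^2 - 7z - 54 = (z − 2)(5z^2 + 17z + 27).
So |(5z^3 + 7z^2 - 7z + 3) − 57| = |z − 2|·|5z^2 + 17z + 27|.
Assume first that |z − 2| < 1, so |z| < 3. Then |5z^2 + 17z + 27| ≤ 5·3^2 + 17·3 + 27 = 123.
Hence |(5z^3 + 7z^2 - 7z + 3) − 57| ≤ 123|z − 2| < eps provided |z − 2| < eps/123.
Take delta = min(1, eps/123). Then 0 < |z − 2| < delta gives both |z − 2| < 1 and |z − 2| < eps/123, so |(5z^3 + 7z^2 - 7z + 3) − 57| < eps.

delta = min(1, eps/123)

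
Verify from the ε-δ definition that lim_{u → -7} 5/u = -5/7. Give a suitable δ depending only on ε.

δ = min(7/2, (49/10)ε)

Let ε > 0. We seek δ > 0 such that 0 < |u + 7| < δ implies |5/u + 5/7| < ε.
|5/u + 5/7| = 5·|-7 − u|/(7·|u|) = 5|u + 7|/(7|u|).
Require δ ≤ 7/2 so that |u| > 7 − 7/2 = 7/2, hence 7|u| > 49/2.
Then |5/u + 5/7| < 5|u + 7|/(49/2), which is < ε when |u + 7| < (49/10)ε.
Take δ = min(7/2, (49/10)ε). Then 0 < |u + 7| < δ gives both |u + 7| < 7/2 and |u + 7| < (49/10)ε, so |5/u + 5/7| < ε.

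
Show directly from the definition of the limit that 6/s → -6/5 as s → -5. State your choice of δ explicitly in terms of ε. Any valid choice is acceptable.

δ = min(5/2, (25/12)ε)

Let ε > 0 be given. We seek δ > 0 such that 0 < |s + 5| < δ implies |6/s + 6/5| < ε.
|6/s + 6/5| = 6·|-5 − s|/(5·|s|) = 6|s + 5|/(5|s|).
Require δ ≤ 5/2 so that |s| > 5 − 5/2 = 5/2, hence 5|s| > 25/2.
Then |6/s + 6/5| < 6|s + 5|/(25/2), which is < ε when |s + 5| < (25/12)ε.
Take δ = min(5/2, (25/12)ε). Then 0 < |s + 5| < δ gives both |s + 5| < 5/2 and |s + 5| < (25/12)ε, so |6/s + 6/5| < ε.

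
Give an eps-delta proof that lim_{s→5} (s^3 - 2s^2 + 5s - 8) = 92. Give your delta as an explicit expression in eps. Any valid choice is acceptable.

Suppose eps > 0. We want delta > 0 such that 0 < |s − 5| < delta implies |(s^3 - 2s^2 + 5s - 8) − 92| < eps.
(s^3 - 2s^2 + 5s - 8) − 92 = s^3 - 2s^2 + 5s - 100 = (s − 5)(s^2 + 3s + 20).
So |(s^3 - 2s^2 + 5s - 8) − 92| = |s − 5|·|s^2 + 3s + 20|.
Require delta ≤ 1. Then |s − 5| < 1 gives |s| < 6, and by the triangle inequality |s^2 + 3s + 20| ≤ 6^2 + 3·6 + 20 = 74.
Hence |(s^3 - 2s^2 + 5s - 8) − 92| ≤ 74|s − 5| < eps provided |s − 5| < eps/74.
Choosing delta = min(1, eps/74) ensures both conditions, hence |(s^3 - 2s^2 + 5s - 8) − 92| < eps.

delta = min(1, eps/74)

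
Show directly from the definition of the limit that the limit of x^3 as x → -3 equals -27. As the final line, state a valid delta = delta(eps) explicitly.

Fix eps > 0. We seek delta > 0 with 0 < |x + 3| < delta ⇒ |x^3 + 27| < eps.
Factor: x^3 + 27 = (x + 3)(x^2 - 3x + 9), so |x^3 + 27| = |x + 3|·|x^2 - 3x + 9|.
Restrict delta ≤ 1. Then |x + 3| < 1 gives |x| < 4, so by the triangle inequality |x^2 - 3x + 9| ≤ 4^2 + 3·4 + 9 = 37.
Hence |x^3 + 27| ≤ 37|x + 3|, which is < eps once |x + 3| < eps/37.
Take delta = min(1, eps/37). If 0 < |x + 3| < delta then both bounds hold and |x^3 + 27| ≤ 37|x + 3| < 37·(eps/37) = eps.

delta = min(1, eps/37)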